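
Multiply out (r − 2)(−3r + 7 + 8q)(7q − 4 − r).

(r − 2)(−3r + 7 + 8q)(7q − 4 − r)
= (−3r^2 + 7r + 8qr + 6r − 14 − 16q)(7q − 4 − r)    [distributive law]
= (−3r^2 + 13r + 8qr − 14 − 16q)(7q − 4 − r)    [combine like terms]
= −21qr^2 + 12r^2 + 3r^3 + 91qr − 52r − 13r^2 + 56q^2r − 32qr − 8qr^2 − 98q + 56 + 14r − 112q^2 + 64q + 16qr    [distributive law]
= −29qr^2 − r^2 + 3r^3 + 75qr − 38r + 56q^2r − 34q + 56 − 112q^2    [combine like terms]

−29qr^2 − r^2 + 3r^3 + 75qr − 38r + 56q^2r − 34q + 56 − 112q^2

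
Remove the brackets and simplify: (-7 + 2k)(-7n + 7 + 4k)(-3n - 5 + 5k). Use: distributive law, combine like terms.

(-7 + 2k)(-7n + 7 + 4k)(-3n - 5 + 5k)
= (49n - 49 - 28k - 14kn + 14k + 8k^2)(-3n - 5 + 5k)    [distributive law]
= (49n - 49 - 14k - 14kn + 8k^2)(-3n - 5 + 5k)    [combine like terms]
= -147n^2 - 245n + 245kn + 147n + 245 - 245k + 42kn + 70k - 70k^2 + 42kn^2 + 70kn - 70k^2n - 24k^2n - 40k^2 + 40k^3    [distributive law]
= -147n^2 - 98n + 357kn + 245 - 175k - 110k^2 + 42kn^2 - 94k^2n + 40k^3    [combine like terms]

-147n^2 - 98n + 357kn + 245 - 175k - 110k^2 + 42kn^2 - 94k^2n + 40k^3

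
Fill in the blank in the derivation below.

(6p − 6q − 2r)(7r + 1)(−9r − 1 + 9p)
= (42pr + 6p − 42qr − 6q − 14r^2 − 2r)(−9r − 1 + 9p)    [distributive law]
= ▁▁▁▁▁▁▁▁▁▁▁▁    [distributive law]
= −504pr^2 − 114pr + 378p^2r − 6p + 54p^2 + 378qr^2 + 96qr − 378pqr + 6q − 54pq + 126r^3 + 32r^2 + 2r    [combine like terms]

By distributive law:

−378pr^2 − 42pr + 378p^2r − 54pr − 6p + 54p^2 + 378qr^2 + 42qr − 378pqr + 54qr + 6q − 54pq + 126r^3 + 14r^2 − 126pr^2 + 18r^2 + 2r − 18pr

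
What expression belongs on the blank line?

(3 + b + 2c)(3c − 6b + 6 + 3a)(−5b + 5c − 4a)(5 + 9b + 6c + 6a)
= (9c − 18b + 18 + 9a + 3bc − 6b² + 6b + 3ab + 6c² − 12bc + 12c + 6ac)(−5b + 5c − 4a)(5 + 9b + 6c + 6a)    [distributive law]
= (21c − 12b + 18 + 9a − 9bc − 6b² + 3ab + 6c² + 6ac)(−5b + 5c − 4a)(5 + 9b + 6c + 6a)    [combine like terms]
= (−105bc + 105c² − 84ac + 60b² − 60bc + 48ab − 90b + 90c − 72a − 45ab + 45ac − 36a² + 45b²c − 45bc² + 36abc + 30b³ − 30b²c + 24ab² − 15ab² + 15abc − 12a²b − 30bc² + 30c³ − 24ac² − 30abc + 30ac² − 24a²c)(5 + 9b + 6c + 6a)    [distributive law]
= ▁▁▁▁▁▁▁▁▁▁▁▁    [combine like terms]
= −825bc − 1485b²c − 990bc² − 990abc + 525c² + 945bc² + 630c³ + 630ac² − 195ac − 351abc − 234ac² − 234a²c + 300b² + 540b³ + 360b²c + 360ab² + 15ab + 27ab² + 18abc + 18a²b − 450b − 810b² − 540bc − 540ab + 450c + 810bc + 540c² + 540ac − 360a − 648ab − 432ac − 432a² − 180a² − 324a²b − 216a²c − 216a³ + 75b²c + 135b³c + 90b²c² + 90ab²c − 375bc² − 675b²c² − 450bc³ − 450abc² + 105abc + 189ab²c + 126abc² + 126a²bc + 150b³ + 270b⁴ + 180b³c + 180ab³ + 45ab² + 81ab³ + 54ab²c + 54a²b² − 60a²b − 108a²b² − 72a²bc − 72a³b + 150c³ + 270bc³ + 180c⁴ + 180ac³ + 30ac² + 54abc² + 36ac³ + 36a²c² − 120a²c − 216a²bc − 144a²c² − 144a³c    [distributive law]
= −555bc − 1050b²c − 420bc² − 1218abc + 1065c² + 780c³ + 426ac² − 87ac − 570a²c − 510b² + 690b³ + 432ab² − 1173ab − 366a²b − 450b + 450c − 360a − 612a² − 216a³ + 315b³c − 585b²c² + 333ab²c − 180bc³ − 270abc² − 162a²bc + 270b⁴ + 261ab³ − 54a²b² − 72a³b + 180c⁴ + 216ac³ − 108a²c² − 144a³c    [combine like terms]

By combine like terms:

(−165bc + 105c² − 39ac + 60b² + 3ab − 90b + 90c − 72a − 36a² + 15b²c − 75bc² + 21abc + 30b³ + 9ab² − 12a²b + 30c³ + 6ac² − 24a²c)(5 + 9b + 6c + 6a)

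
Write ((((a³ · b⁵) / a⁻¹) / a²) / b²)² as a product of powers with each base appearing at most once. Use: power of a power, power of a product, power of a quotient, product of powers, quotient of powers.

((((a³ · b⁵) / a⁻¹) / a²) / b²)²
= ((((a³ · b⁵) / a⁻¹) / a²)²) / ((b²)²)    [power of a quotient]
= ((((a³ · b⁵) / a⁻¹)²) / ((a²)²)) / ((b²)²)    [power of a quotient]
= ((((a³ · b⁵)²) / ((a⁻¹)²)) / ((a²)²)) / ((b²)²)    [power of a quotient]
= (((((a³)²) · ((b⁵)²)) / ((a⁻¹)²)) / ((a²)²)) / ((b²)²)    [power of a product]
= (((a⁶ · ((b⁵)²)) / ((a⁻¹)²)) / ((a²)²)) / ((b²)²)    [power of a power]
= (((a⁶ · b¹⁰) / ((a⁻¹)²)) / ((a²)²)) / ((b²)²)    [power of a power]
= (((a⁶ · b¹⁰) / a⁻²) / ((a²)²)) / ((b²)²)    [power of a power]
= (((a⁶ · b¹⁰) / a⁻²) / a⁴) / ((b²)²)    [power of a power]
= (((a⁶ · b¹⁰) / a⁻²) / a⁴) / b⁴    [power of a power]
= a⁴·b⁶    [quotient of powers; product of powers]

a⁴·b⁶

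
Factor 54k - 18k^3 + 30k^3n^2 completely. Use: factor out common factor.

54k - 18k^3 + 30k^3n^2
= 6(9k - 3k^3 + 5k^3n^2)    [factor out 6]
= 6k(9 - 3k^2 + 5k^2n^2)    [factor out k]

6k(9 - 3k^2 + 5k^2n^2)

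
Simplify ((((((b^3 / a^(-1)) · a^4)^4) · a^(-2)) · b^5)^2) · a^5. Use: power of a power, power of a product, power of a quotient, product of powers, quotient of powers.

((((((b^3 / a^(-1)) · a^4)^4) · a^(-2)) · b^5)^2) · a^5
= ((((((b^3 / a^(-1)) · a^4)^4) · a^(-2))^2) · ((b^5)^2)) · a^5    [power of a product]
= ((((((b^3 / a^(-1)) · a^4)^4)^2) · ((a^(-2))^2)) · ((b^5)^2)) · a^5    [power of a product]
= (((((b^3 / a^(-1)) · a^4)^8) · ((a^(-2))^2)) · ((b^5)^2)) · a^5    [power of a power]
= (((((b^3 / a^(-1))^8) · ((a^4)^8)) · ((a^(-2))^2)) · ((b^5)^2)) · a^5    [power of a product]
= ((((((b^3)^8) / ((a^(-1))^8)) · ((a^4)^8)) · ((a^(-2))^2)) · ((b^5)^2)) · a^5    [power of a quotient]
= ((((b^24 / ((a^(-1))^8)) · ((a^4)^8)) · ((a^(-2))^2)) · ((b^5)^2)) · a^5    [power of a power]
= ((((b^24 / a^(-8)) · ((a^4)^8)) · ((a^(-2))^2)) · ((b^5)^2)) · a^5    [power of a power]
= ((((b^24 / a^(-8)) · a^32) · ((a^(-2))^2)) · ((b^5)^2)) · a^5    [power of a power]
= ((((b^24 / a^(-8)) · a^32) · a^(-4)) · ((b^5)^2)) · a^5    [power of a power]
= ((((b^24 / a^(-8)) · a^32) · a^(-4)) · b^10) · a^5    [power of a power]
= a^41·b^34    [quotient of powers; product of powers]

a^41·b^34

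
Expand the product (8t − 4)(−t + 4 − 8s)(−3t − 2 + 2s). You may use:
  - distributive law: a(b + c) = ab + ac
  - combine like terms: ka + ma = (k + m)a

(8t − 4)(−t + 4 − 8s)(−3t − 2 + 2s)
= (−8t² + 32t − 64st + 4t − 16 + 32s)(−3t − 2 + 2s)    [distributive law]
= (−8t² + 36t − 64st − 16 + 32s)(−3t − 2 + 2s)    [combine like terms]
= 24t³ + 16t² − 16st² − 108t² − 72t + 72st + 192st² + 128st − 128s²t + 48t + 32 − 32s − 96st − 64s + 64s²    [distributive law]
= 24t³ − 92t² + 176st² − 24t + 104st − 128s²t + 32 − 96s + 64s²    [combine like terms]

24t³ − 92t² + 176st² − 24t + 104st − 128s²t + 32 − 96s + 64s²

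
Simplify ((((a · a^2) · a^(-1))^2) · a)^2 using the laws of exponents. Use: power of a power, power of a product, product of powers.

((((a · a^2) · a^(-1))^2) · a)^2
= ((((a · a^2) · a^(-1))^2)^2) · (a^2)    [power of a product]
= (((a · a^2) · a^(-1))^4) · (a^2)    [power of a power]
= (((a · a^2)^4) · ((a^(-1))^4)) · (a^2)    [power of a product]
= (((a^4) · ((a^2)^4)) · ((a^(-1))^4)) · (a^2)    [power of a product]
= ((a^4 · a^8) · ((a^(-1))^4)) · (a^2)    [power of a power]
= (a^12 · ((a^(-1))^4)) · (a^2)    [product of powers]
= (a^12 · a^(-4)) · (a^2)    [power of a power]
= a^8 · (a^2)    [product of powers]
= a^10    [product of powers]

a^10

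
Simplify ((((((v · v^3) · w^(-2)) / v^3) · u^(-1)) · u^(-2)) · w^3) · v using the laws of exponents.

u^(-3)·v^2·w

((((((v · v^3) · w^(-2)) / v^3) · u^(-1)) · u^(-2)) · w^3) · v
= (((((v^4 · w^(-2)) / v^3) · u^(-1)) · u^(-2)) · w^3) · v    [product of powers]
= u^(-3)·v^2·w    [quotient of powers; product of powers]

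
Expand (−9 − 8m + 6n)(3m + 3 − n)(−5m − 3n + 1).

231m^2 + 44mn + 84m + 108n − 27 − 87n^2 + 120m^3 − 58m^2n − 48mn^2 + 18n^3

(−9 − 8m + 6n)(3m + 3 − n)(−5m − 3n + 1)
= (−27m − 27 + 9n − 24m^2 − 24m + 8mn + 18mn + 18n − 6n^2)(−5m − 3n + 1)    [distributive law]
= (−51m − 27 + 27n − 24m^2 + 26mn − 6n^2)(−5m − 3n + 1)    [combine like terms]
= 255m^2 + 153mn − 51m + 135m + 81n − 27 − 135mn − 81n^2 + 27n + 120m^3 + 72m^2n − 24m^2 − 130m^2n − 78mn^2 + 26mn + 30mn^2 + 18n^3 − 6n^2    [distributive law]
= 231m^2 + 44mn + 84m + 108n − 27 − 87n^2 + 120m^3 − 58m^2n − 48mn^2 + 18n^3    [combine like terms]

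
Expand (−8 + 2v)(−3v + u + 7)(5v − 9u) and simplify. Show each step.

190v^2 − 382uv + 72u^2 − 280v + 504u − 30v^3 + 64uv^2 − 18u^2v

(−8 + 2v)(−3v + u + 7)(5v − 9u)
= (24v − 8u − 56 − 6v^2 + 2uv + 14v)(5v − 9u)    [distributive law]
= (38v − 8u − 56 − 6v^2 + 2uv)(5v − 9u)    [combine like terms]
= 190v^2 − 342uv − 40uv + 72u^2 − 280v + 504u − 30v^3 + 54uv^2 + 10uv^2 − 18u^2v    [distributive law]
= 190v^2 − 382uv + 72u^2 − 280v + 504u − 30v^3 + 64uv^2 − 18u^2v    [combine like terms]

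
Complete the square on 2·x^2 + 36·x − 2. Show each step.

2(x + 9)^2 − 164

2·x^2 + 36·x − 2
= 2(x^2 + 18·x) − 2    [factor out 2 from the x-terms]
= 2(x^2 + 18·x + 81 − 81) − 2    [add and subtract 81 inside the bracket]
= 2(x + 9)^2 − 162 − 2    [perfect-square identity]
= 2(x + 9)^2 − 164    [combine constants]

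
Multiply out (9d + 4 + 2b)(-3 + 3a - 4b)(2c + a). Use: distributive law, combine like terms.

(9d + 4 + 2b)(-3 + 3a - 4b)(2c + a)
= (-27d + 27ad - 36bd - 12 + 12a - 16b - 6b + 6ab - 8b^2)(2c + a)    [distributive law]
= (-27d + 27ad - 36bd - 12 + 12a - 22b + 6ab - 8b^2)(2c + a)    [combine like terms]
= -54cd - 27ad + 54acd + 27a^2d - 72bcd - 36abd - 24c - 12a + 24ac + 12a^2 - 44bc - 22ab + 12abc + 6a^2b - 16b^2c - 8ab^2    [distributive law]

-54cd - 27ad + 54acd + 27a^2d - 72bcd - 36abd - 24c - 12a + 24ac + 12a^2 - 44bc - 22ab + 12abc + 6a^2b - 16b^2c - 8ab^2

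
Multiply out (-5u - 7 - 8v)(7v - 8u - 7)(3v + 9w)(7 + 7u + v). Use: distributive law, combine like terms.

1029uv^2 + 729u^2v^2 - 1089uv^3 + 3087uvw + 2187u^2vw - 3267uv^2w + 2751u^2v + 840u^3v + 8253u^2w + 2520u^3w + 2940uv + 8820uw + 294v^2 - 1155v^3 + 882vw - 3465v^2w + 1029v + 3087w - 168v^4 - 504v^3w

(-5u - 7 - 8v)(7v - 8u - 7)(3v + 9w)(7 + 7u + v)
= (-35uv + 40u^2 + 35u - 49v + 56u + 49 - 56v^2 + 64uv + 56v)(3v + 9w)(7 + 7u + v)    [distributive law]
= (29uv + 40u^2 + 91u + 7v + 49 - 56v^2)(3v + 9w)(7 + 7u + v)    [combine like terms]
= (87uv^2 + 261uvw + 120u^2v + 360u^2w + 273uv + 819uw + 21v^2 + 63vw + 147v + 441w - 168v^3 - 504v^2w)(7 + 7u + v)    [distributive law]
= 609uv^2 + 609u^2v^2 + 87uv^3 + 1827uvw + 1827u^2vw + 261uv^2w + 840u^2v + 840u^3v + 120u^2v^2 + 2520u^2w + 2520u^3w + 360u^2vw + 1911uv + 1911u^2v + 273uv^2 + 5733uw + 5733u^2w + 819uvw + 147v^2 + 147uv^2 + 21v^3 + 441vw + 441uvw + 63v^2w + 1029v + 1029uv + 147v^2 + 3087w + 3087uw + 441vw - 1176v^3 - 1176uv^3 - 168v^4 - 3528v^2w - 3528uv^2w - 504v^3w    [distributive law]
= 1029uv^2 + 729u^2v^2 - 1089uv^3 + 3087uvw + 2187u^2vw - 3267uv^2w + 2751u^2v + 840u^3v + 8253u^2w + 2520u^3w + 2940uv + 8820uw + 294v^2 - 1155v^3 + 882vw - 3465v^2w + 1029v + 3087w - 168v^4 - 504v^3w    [combine like terms]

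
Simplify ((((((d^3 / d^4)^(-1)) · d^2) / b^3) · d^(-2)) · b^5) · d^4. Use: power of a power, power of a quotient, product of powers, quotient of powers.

((((((d^3 / d^4)^(-1)) · d^2) / b^3) · d^(-2)) · b^5) · d^4
= (((((((d^3)^(-1)) / ((d^4)^(-1))) · d^2) / b^3) · d^(-2)) · b^5) · d^4    [power of a quotient]
= (((((d^(-3) / ((d^4)^(-1))) · d^2) / b^3) · d^(-2)) · b^5) · d^4    [power of a power]
= (((((d^(-3) / d^(-4)) · d^2) / b^3) · d^(-2)) · b^5) · d^4    [power of a power]
= ((((d · d^2) / b^3) · d^(-2)) · b^5) · d^4    [quotient of powers]
= (((d^3 / b^3) · d^(-2)) · b^5) · d^4    [product of powers]
= b^2d^5    [quotient of powers; product of powers]

b^2d^5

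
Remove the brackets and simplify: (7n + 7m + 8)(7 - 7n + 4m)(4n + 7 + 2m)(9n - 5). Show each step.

(7n + 7m + 8)(7 - 7n + 4m)(4n + 7 + 2m)(9n - 5)
= (49n - 49n^2 + 28mn + 49m - 49mn + 28m^2 + 56 - 56n + 32m)(4n + 7 + 2m)(9n - 5)    [distributive law]
= (-7n - 49n^2 - 21mn + 81m + 28m^2 + 56)(4n + 7 + 2m)(9n - 5)    [combine like terms]
= (-28n^2 - 49n - 14mn - 196n^3 - 343n^2 - 98mn^2 - 84mn^2 - 147mn - 42m^2n + 324mn + 567m + 162m^2 + 112m^2n + 196m^2 + 56m^3 + 224n + 392 + 112m)(9n - 5)    [distributive law]
= (-371n^2 + 175n + 163mn - 196n^3 - 182mn^2 + 70m^2n + 679m + 358m^2 + 56m^3 + 392)(9n - 5)    [combine like terms]
= -3339n^3 + 1855n^2 + 1575n^2 - 875n + 1467mn^2 - 815mn - 1764n^4 + 980n^3 - 1638mn^3 + 910mn^2 + 630m^2n^2 - 350m^2n + 6111mn - 3395m + 3222m^2n - 1790m^2 + 504m^3n - 280m^3 + 3528n - 1960    [distributive law]
= -2359n^3 + 3430n^2 + 2653n + 2377mn^2 + 5296mn - 1764n^4 - 1638mn^3 + 630m^2n^2 + 2872m^2n - 3395m - 1790m^2 + 504m^3n - 280m^3 - 1960    [combine like terms]

-2359n^3 + 3430n^2 + 2653n + 2377mn^2 + 5296mn - 1764n^4 - 1638mn^3 + 630m^2n^2 + 2872m^2n - 3395m - 1790m^2 + 504m^3n - 280m^3 - 1960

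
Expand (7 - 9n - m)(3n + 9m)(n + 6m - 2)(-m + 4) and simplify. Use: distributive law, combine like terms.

(7 - 9n - m)(3n + 9m)(n + 6m - 2)(-m + 4)
= (21n + 63m - 27n² - 81mn - 3mn - 9m²)(n + 6m - 2)(-m + 4)    [distributive law]
= (21n + 63m - 27n² - 84mn - 9m²)(n + 6m - 2)(-m + 4)    [combine like terms]
= (21n² + 126mn - 42n + 63mn + 378m² - 126m - 27n³ - 162mn² + 54n² - 84mn² - 504m²n + 168mn - 9m²n - 54m³ + 18m²)(-m + 4)    [distributive law]
= (75n² + 357mn - 42n + 396m² - 126m - 27n³ - 246mn² - 513m²n - 54m³)(-m + 4)    [combine like terms]
= -75mn² + 300n² - 357m²n + 1428mn + 42mn - 168n - 396m³ + 1584m² + 126m² - 504m + 27mn³ - 108n³ + 246m²n² - 984mn² + 513m³n - 2052m²n + 54m⁴ - 216m³    [distributive law]
= -1059mn² + 300n² - 2409m²n + 1470mn - 168n - 612m³ + 1710m² - 504m + 27mn³ - 108n³ + 246m²n² + 513m³n + 54m⁴    [combine like terms]

-1059mn² + 300n² - 2409m²n + 1470mn - 168n - 612m³ + 1710m² - 504m + 27mn³ - 108n³ + 246m²n² + 513m³n + 54m⁴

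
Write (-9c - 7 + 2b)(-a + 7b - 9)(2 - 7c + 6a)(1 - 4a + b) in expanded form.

1571ac - 1766a²c - 1281abc + 2205ac² + 252a²c² - 1827abc² - 216a³c + 1510a²bc + 64bc + 245b²c - 126bc² + 441b²c² + 28ab²c - 279c - 567c² - 112a - 1526a² + 522ab - 168a³ + 1654a²b - 8b - 106b² - 434ab² + 126 + 48a³b - 348a²b² + 28b³ - 98b³c + 84ab³

(-9c - 7 + 2b)(-a + 7b - 9)(2 - 7c + 6a)(1 - 4a + b)
= (9ac - 63bc + 81c + 7a - 49b + 63 - 2ab + 14b² - 18b)(2 - 7c + 6a)(1 - 4a + b)    [distributive law]
= (9ac - 63bc + 81c + 7a - 67b + 63 - 2ab + 14b²)(2 - 7c + 6a)(1 - 4a + b)    [combine like terms]
= (18ac - 63ac² + 54a²c - 126bc + 441bc² - 378abc + 162c - 567c² + 486ac + 14a - 49ac + 42a² - 134b + 469bc - 402ab + 126 - 441c + 378a - 4ab + 14abc - 12a²b + 28b² - 98b²c + 84ab²)(1 - 4a + b)    [distributive law]
= (455ac - 63ac² + 54a²c + 343bc + 441bc² - 364abc - 279c - 567c² + 392a + 42a² - 134b - 406ab + 126 - 12a²b + 28b² - 98b²c + 84ab²)(1 - 4a + b)    [combine like terms]
= 455ac - 1820a²c + 455abc - 63ac² + 252a²c² - 63abc² + 54a²c - 216a³c + 54a²bc + 343bc - 1372abc + 343b²c + 441bc² - 1764abc² + 441b²c² - 364abc + 1456a²bc - 364ab²c - 279c + 1116ac - 279bc - 567c² + 2268ac² - 567bc² + 392a - 1568a² + 392ab + 42a² - 168a³ + 42a²b - 134b + 536ab - 134b² - 406ab + 1624a²b - 406ab² + 126 - 504a + 126b - 12a²b + 48a³b - 12a²b² + 28b² - 112ab² + 28b³ - 98b²c + 392ab²c - 98b³c + 84ab² - 336a²b² + 84ab³    [distributive law]
= 1571ac - 1766a²c - 1281abc + 2205ac² + 252a²c² - 1827abc² - 216a³c + 1510a²bc + 64bc + 245b²c - 126bc² + 441b²c² + 28ab²c - 279c - 567c² - 112a - 1526a² + 522ab - 168a³ + 1654a²b - 8b - 106b² - 434ab² + 126 + 48a³b - 348a²b² + 28b³ - 98b³c + 84ab³    [combine like terms]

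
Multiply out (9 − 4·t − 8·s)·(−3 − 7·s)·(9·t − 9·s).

(9 − 4·t − 8·s)·(−3 − 7·s)·(9·t − 9·s)
= (−27 − 63·s + 12·t + 28·s·t + 24·s + 56·s^2)·(9·t − 9·s)    [distributive law]
= (−27 − 39·s + 12·t + 28·s·t + 56·s^2)·(9·t − 9·s)    [combine like terms]
= −243·t + 243·s − 351·s·t + 351·s^2 + 108·t^2 − 108·s·t + 252·s·t^2 − 252·s^2·t + 504·s^2·t − 504·s^3    [distributive law]
= −243·t + 243·s − 459·s·t + 351·s^2 + 108·t^2 + 252·s·t^2 + 252·s^2·t − 504·s^3    [combine like terms]

−243·t + 243·s − 459·s·t + 351·s^2 + 108·t^2 + 252·s·t^2 + 252·s^2·t − 504·s^3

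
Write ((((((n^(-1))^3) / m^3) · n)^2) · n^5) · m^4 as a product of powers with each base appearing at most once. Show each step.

((((((n^(-1))^3) / m^3) · n)^2) · n^5) · m^4
= ((((((n^(-1))^3) / m^3)^2) · (n^2)) · n^5) · m^4    [power of a product]
= ((((((n^(-1))^3)^2) / ((m^3)^2)) · (n^2)) · n^5) · m^4    [power of a quotient]
= (((((n^(-1))^6) / ((m^3)^2)) · (n^2)) · n^5) · m^4    [power of a power]
= (((n^(-6) / ((m^3)^2)) · (n^2)) · n^5) · m^4    [power of a power]
= (((n^(-6) / m^6) · (n^2)) · n^5) · m^4    [power of a power]
= m^(-2)n    [quotient of powers; product of powers]

m^(-2)n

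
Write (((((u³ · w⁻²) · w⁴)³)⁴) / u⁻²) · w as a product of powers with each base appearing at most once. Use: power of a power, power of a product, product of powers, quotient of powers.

u³⁸w²⁵

(((((u³ · w⁻²) · w⁴)³)⁴) / u⁻²) · w
= ((((u³ · w⁻²) · w⁴)¹²) / u⁻²) · w    [power of a power]
= ((((u³ · w⁻²)¹²) · ((w⁴)¹²)) / u⁻²) · w    [power of a product]
= (((((u³)¹²) · ((w⁻²)¹²)) · ((w⁴)¹²)) / u⁻²) · w    [power of a product]
= (((u³⁶ · ((w⁻²)¹²)) · ((w⁴)¹²)) / u⁻²) · w    [power of a power]
= (((u³⁶ · w⁻²⁴) · ((w⁴)¹²)) / u⁻²) · w    [power of a power]
= (((u³⁶ · w⁻²⁴) · w⁴⁸) / u⁻²) · w    [power of a power]
= u³⁸w²⁵    [quotient of powers; product of powers]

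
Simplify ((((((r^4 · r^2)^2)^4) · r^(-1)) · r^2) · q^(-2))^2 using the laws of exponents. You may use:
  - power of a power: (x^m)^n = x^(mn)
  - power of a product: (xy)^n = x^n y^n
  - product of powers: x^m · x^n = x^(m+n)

((((((r^4 · r^2)^2)^4) · r^(-1)) · r^2) · q^(-2))^2
= ((((((r^4 · r^2)^2)^4) · r^(-1)) · r^2)^2) · ((q^(-2))^2)    [power of a product]
= ((((((r^4 · r^2)^2)^4) · r^(-1))^2) · ((r^2)^2)) · ((q^(-2))^2)    [power of a product]
= ((((((r^4 · r^2)^2)^4)^2) · ((r^(-1))^2)) · ((r^2)^2)) · ((q^(-2))^2)    [power of a product]
= (((((r^4 · r^2)^2)^8) · ((r^(-1))^2)) · ((r^2)^2)) · ((q^(-2))^2)    [power of a power]
= ((((r^4 · r^2)^16) · ((r^(-1))^2)) · ((r^2)^2)) · ((q^(-2))^2)    [power of a power]
= (((((r^4)^16) · ((r^2)^16)) · ((r^(-1))^2)) · ((r^2)^2)) · ((q^(-2))^2)    [power of a product]
= (((r^64 · ((r^2)^16)) · ((r^(-1))^2)) · ((r^2)^2)) · ((q^(-2))^2)    [power of a power]
= (((r^64 · r^32) · ((r^(-1))^2)) · ((r^2)^2)) · ((q^(-2))^2)    [power of a power]
= ((r^96 · ((r^(-1))^2)) · ((r^2)^2)) · ((q^(-2))^2)    [product of powers]
= ((r^96 · r^(-2)) · ((r^2)^2)) · ((q^(-2))^2)    [power of a power]
= (r^94 · ((r^2)^2)) · ((q^(-2))^2)    [product of powers]
= (r^94 · r^4) · ((q^(-2))^2)    [power of a power]
= r^98 · ((q^(-2))^2)    [product of powers]
= r^98 · q^(-4)    [power of a power]
= q^(-4)·r^98    [rearrange]

q^(-4)·r^98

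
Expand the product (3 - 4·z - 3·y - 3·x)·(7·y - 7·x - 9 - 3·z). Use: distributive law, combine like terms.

(3 - 4·z - 3·y - 3·x)·(7·y - 7·x - 9 - 3·z)
= 21·y - 21·x - 27 - 9·z - 28·y·z + 28·x·z + 36·z + 12·z² - 21·y² + 21·x·y + 27·y + 9·y·z - 21·x·y + 21·x² + 27·x + 9·x·z    [distributive law]
= 48·y + 6·x - 27 + 27·z - 19·y·z + 37·x·z + 12·z² - 21·y² + 21·x²    [combine like terms]

48·y + 6·x - 27 + 27·z - 19·y·z + 37·x·z + 12·z² - 21·y² + 21·x²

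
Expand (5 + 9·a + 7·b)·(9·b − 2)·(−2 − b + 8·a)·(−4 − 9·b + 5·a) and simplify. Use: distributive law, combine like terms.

28·b + 1096·b^2 − 280·a·b + 1665·b^3 − 3413·a·b^2 − 776·a^2·b − 80 + 276·a + 356·a^2 − 4122·a·b^3 − 3717·a^2·b^2 + 3240·a^3·b − 720·a^3 + 567·b^4

(5 + 9·a + 7·b)·(9·b − 2)·(−2 − b + 8·a)·(−4 − 9·b + 5·a)
= (45·b − 10 + 81·a·b − 18·a + 63·b^2 − 14·b)·(−2 − b + 8·a)·(−4 − 9·b + 5·a)    [distributive law]
= (31·b − 10 + 81·a·b − 18·a + 63·b^2)·(−2 − b + 8·a)·(−4 − 9·b + 5·a)    [combine like terms]
= (−62·b − 31·b^2 + 248·a·b + 20 + 10·b − 80·a − 162·a·b − 81·a·b^2 + 648·a^2·b + 36·a + 18·a·b − 144·a^2 − 126·b^2 − 63·b^3 + 504·a·b^2)·(−4 − 9·b + 5·a)    [distributive law]
= (−52·b − 157·b^2 + 104·a·b + 20 − 44·a + 423·a·b^2 + 648·a^2·b − 144·a^2 − 63·b^3)·(−4 − 9·b + 5·a)    [combine like terms]
= 208·b + 468·b^2 − 260·a·b + 628·b^2 + 1413·b^3 − 785·a·b^2 − 416·a·b − 936·a·b^2 + 520·a^2·b − 80 − 180·b + 100·a + 176·a + 396·a·b − 220·a^2 − 1692·a·b^2 − 3807·a·b^3 + 2115·a^2·b^2 − 2592·a^2·b − 5832·a^2·b^2 + 3240·a^3·b + 576·a^2 + 1296·a^2·b − 720·a^3 + 252·b^3 + 567·b^4 − 315·a·b^3    [distributive law]
= 28·b + 1096·b^2 − 280·a·b + 1665·b^3 − 3413·a·b^2 − 776·a^2·b − 80 + 276·a + 356·a^2 − 4122·a·b^3 − 3717·a^2·b^2 + 3240·a^3·b − 720·a^3 + 567·b^4    [combine like terms]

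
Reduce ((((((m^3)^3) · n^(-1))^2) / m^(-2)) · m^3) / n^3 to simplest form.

m^23n^(-5)

((((((m^3)^3) · n^(-1))^2) / m^(-2)) · m^3) / n^3
= ((((((m^3)^3)^2) · ((n^(-1))^2)) / m^(-2)) · m^3) / n^3    [power of a product]
= (((((m^3)^6) · ((n^(-1))^2)) / m^(-2)) · m^3) / n^3    [power of a power]
= (((m^18 · ((n^(-1))^2)) / m^(-2)) · m^3) / n^3    [power of a power]
= (((m^18 · n^(-2)) / m^(-2)) · m^3) / n^3    [power of a power]
= m^23n^(-5)    [quotient of powers; product of powers]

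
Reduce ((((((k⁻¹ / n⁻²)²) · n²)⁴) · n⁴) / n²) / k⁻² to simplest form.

k⁻⁶n²⁶

((((((k⁻¹ / n⁻²)²) · n²)⁴) · n⁴) / n²) / k⁻²
= ((((((k⁻¹ / n⁻²)²)⁴) · ((n²)⁴)) · n⁴) / n²) / k⁻²    [power of a product]
= (((((k⁻¹ / n⁻²)⁸) · ((n²)⁴)) · n⁴) / n²) / k⁻²    [power of a power]
= ((((((k⁻¹)⁸) / ((n⁻²)⁸)) · ((n²)⁴)) · n⁴) / n²) / k⁻²    [power of a quotient]
= ((((k⁻⁸ / ((n⁻²)⁸)) · ((n²)⁴)) · n⁴) / n²) / k⁻²    [power of a power]
= ((((k⁻⁸ / n⁻¹⁶) · ((n²)⁴)) · n⁴) / n²) / k⁻²    [power of a power]
= ((((k⁻⁸ / n⁻¹⁶) · n⁸) · n⁴) / n²) / k⁻²    [power of a power]
= k⁻⁶n²⁶    [quotient of powers; product of powers]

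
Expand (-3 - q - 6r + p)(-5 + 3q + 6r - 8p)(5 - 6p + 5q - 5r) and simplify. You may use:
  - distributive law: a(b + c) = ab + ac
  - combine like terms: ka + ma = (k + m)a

(-3 - q - 6r + p)(-5 + 3q + 6r - 8p)(5 - 6p + 5q - 5r)
= (15 - 9q - 18r + 24p + 5q - 3q² - 6qr + 8pq + 30r - 18qr - 36r² + 48pr - 5p + 3pq + 6pr - 8p²)(5 - 6p + 5q - 5r)    [distributive law]
= (15 - 4q + 12r + 19p - 3q² - 24qr + 11pq - 36r² + 54pr - 8p²)(5 - 6p + 5q - 5r)    [combine like terms]
= 75 - 90p + 75q - 75r - 20q + 24pq - 20q² + 20qr + 60r - 72pr + 60qr - 60r² + 95p - 114p² + 95pq - 95pr - 15q² + 18pq² - 15q³ + 15q²r - 120qr + 144pqr - 120q²r + 120qr² + 55pq - 66p²q + 55pq² - 55pqr - 180r² + 216pr² - 180qr² + 180r³ + 270pr - 324p²r + 270pqr - 270pr² - 40p² + 48p³ - 40p²q + 40p²r    [distributive law]
= 75 + 5p + 55q - 15r + 174pq - 35q² - 40qr + 103pr - 240r² - 154p² + 73pq² - 15q³ - 105q²r + 359pqr - 60qr² - 106p²q - 54pr² + 180r³ - 284p²r + 48p³    [combine like terms]

75 + 5p + 55q - 15r + 174pq - 35q² - 40qr + 103pr - 240r² - 154p² + 73pq² - 15q³ - 105q²r + 359pqr - 60qr² - 106p²q - 54pr² + 180r³ - 284p²r + 48p³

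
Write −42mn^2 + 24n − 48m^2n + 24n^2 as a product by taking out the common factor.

−42mn^2 + 24n − 48m^2n + 24n^2
= 6(−7mn^2 + 4n − 8m^2n + 4n^2)    [factor out 6]
= 6n(−7mn + 4 − 8m^2 + 4n)    [factor out n]

6n(−7mn + 4 − 8m^2 + 4n)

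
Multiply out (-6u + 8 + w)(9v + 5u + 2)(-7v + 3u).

378uv^2 + 48u^2v - 90u^3 + 20uv + 84u^2 - 504v^2 - 112v + 48u - 63v^2w - 8uvw + 15u^2w - 14vw + 6uw

(-6u + 8 + w)(9v + 5u + 2)(-7v + 3u)
= (-54uv - 30u^2 - 12u + 72v + 40u + 16 + 9vw + 5uw + 2w)(-7v + 3u)    [distributive law]
= (-54uv - 30u^2 + 28u + 72v + 16 + 9vw + 5uw + 2w)(-7v + 3u)    [combine like terms]
= 378uv^2 - 162u^2v + 210u^2v - 90u^3 - 196uv + 84u^2 - 504v^2 + 216uv - 112v + 48u - 63v^2w + 27uvw - 35uvw + 15u^2w - 14vw + 6uw    [distributive law]
= 378uv^2 + 48u^2v - 90u^3 + 20uv + 84u^2 - 504v^2 - 112v + 48u - 63v^2w - 8uvw + 15u^2w - 14vw + 6uw    [combine like terms]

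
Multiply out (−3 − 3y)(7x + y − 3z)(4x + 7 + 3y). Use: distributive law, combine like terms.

(−3 − 3y)(7x + y − 3z)(4x + 7 + 3y)
= (−21x − 3y + 9z − 21xy − 3y^2 + 9yz)(4x + 7 + 3y)    [distributive law]
= −84x^2 − 147x − 63xy − 12xy − 21y − 9y^2 + 36xz + 63z + 27yz − 84x^2y − 147xy − 63xy^2 − 12xy^2 − 21y^2 − 9y^3 + 36xyz + 63yz + 27y^2z    [distributive law]
= −84x^2 − 147x − 222xy − 21y − 30y^2 + 36xz + 63z + 90yz − 84x^2y − 75xy^2 − 9y^3 + 36xyz + 27y^2z    [combine like terms]

−84x^2 − 147x − 222xy − 21y − 30y^2 + 36xz + 63z + 90yz − 84x^2y − 75xy^2 − 9y^3 + 36xyz + 27y^2z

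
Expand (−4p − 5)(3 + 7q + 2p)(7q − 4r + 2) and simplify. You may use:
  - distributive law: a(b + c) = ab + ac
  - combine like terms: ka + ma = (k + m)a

(−4p − 5)(3 + 7q + 2p)(7q − 4r + 2)
= (−12p − 28pq − 8p² − 15 − 35q − 10p)(7q − 4r + 2)    [distributive law]
= (−22p − 28pq − 8p² − 15 − 35q)(7q − 4r + 2)    [combine like terms]
= −154pq + 88pr − 44p − 196pq² + 112pqr − 56pq − 56p²q + 32p²r − 16p² − 105q + 60r − 30 − 245q² + 140qr − 70q    [distributive law]
= −210pq + 88pr − 44p − 196pq² + 112pqr − 56p²q + 32p²r − 16p² − 175q + 60r − 30 − 245q² + 140qr    [combine like terms]

−210pq + 88pr − 44p − 196pq² + 112pqr − 56p²q + 32p²r − 16p² − 175q + 60r − 30 − 245q² + 140qr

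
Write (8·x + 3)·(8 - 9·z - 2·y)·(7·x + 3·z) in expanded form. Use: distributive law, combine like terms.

448·x² + 3·x·z - 504·x²·z - 216·x·z² - 112·x²·y - 48·x·y·z + 168·x + 72·z - 81·z² - 42·x·y - 18·y·z

(8·x + 3)·(8 - 9·z - 2·y)·(7·x + 3·z)
= (64·x - 72·x·z - 16·x·y + 24 - 27·z - 6·y)·(7·x + 3·z)    [distributive law]
= 448·x² + 192·x·z - 504·x²·z - 216·x·z² - 112·x²·y - 48·x·y·z + 168·x + 72·z - 189·x·z - 81·z² - 42·x·y - 18·y·z    [distributive law]
= 448·x² + 3·x·z - 504·x²·z - 216·x·z² - 112·x²·y - 48·x·y·z + 168·x + 72·z - 81·z² - 42·x·y - 18·y·z    [combine like terms]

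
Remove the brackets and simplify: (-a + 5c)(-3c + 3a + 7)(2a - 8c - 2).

60a^2c - 174ac^2 + 90ac - 6a^3 - 8a^2 + 14a + 120c^3 - 250c^2 - 70c

(-a + 5c)(-3c + 3a + 7)(2a - 8c - 2)
= (3ac - 3a^2 - 7a - 15c^2 + 15ac + 35c)(2a - 8c - 2)    [distributive law]
= (18ac - 3a^2 - 7a - 15c^2 + 35c)(2a - 8c - 2)    [combine like terms]
= 36a^2c - 144ac^2 - 36ac - 6a^3 + 24a^2c + 6a^2 - 14a^2 + 56ac + 14a - 30ac^2 + 120c^3 + 30c^2 + 70ac - 280c^2 - 70c    [distributive law]
= 60a^2c - 174ac^2 + 90ac - 6a^3 - 8a^2 + 14a + 120c^3 - 250c^2 - 70c    [combine like terms]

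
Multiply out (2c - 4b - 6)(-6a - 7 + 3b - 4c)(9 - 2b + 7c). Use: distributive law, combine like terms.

144ac + 192abc - 84ac^2 + 384c + 248bc - 2c^2 - 128b^2c + 170bc^2 - 56c^3 + 144ab - 48ab^2 + 6b - 128b^2 + 24b^3 + 324a + 378

(2c - 4b - 6)(-6a - 7 + 3b - 4c)(9 - 2b + 7c)
= (-12ac - 14c + 6bc - 8c^2 + 24ab + 28b - 12b^2 + 16bc + 36a + 42 - 18b + 24c)(9 - 2b + 7c)    [distributive law]
= (-12ac + 10c + 22bc - 8c^2 + 24ab + 10b - 12b^2 + 36a + 42)(9 - 2b + 7c)    [combine like terms]
= -108ac + 24abc - 84ac^2 + 90c - 20bc + 70c^2 + 198bc - 44b^2c + 154bc^2 - 72c^2 + 16bc^2 - 56c^3 + 216ab - 48ab^2 + 168abc + 90b - 20b^2 + 70bc - 108b^2 + 24b^3 - 84b^2c + 324a - 72ab + 252ac + 378 - 84b + 294c    [distributive law]
= 144ac + 192abc - 84ac^2 + 384c + 248bc - 2c^2 - 128b^2c + 170bc^2 - 56c^3 + 144ab - 48ab^2 + 6b - 128b^2 + 24b^3 + 324a + 378    [combine like terms]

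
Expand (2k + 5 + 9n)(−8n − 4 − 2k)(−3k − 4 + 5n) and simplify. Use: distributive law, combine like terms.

82k^2n + 274kn + 46kn^2 + 70k^2 + 132k + 12k^3 + 204n − 92n^2 + 80 − 360n^3

(2k + 5 + 9n)(−8n − 4 − 2k)(−3k − 4 + 5n)
= (−16kn − 8k − 4k^2 − 40n − 20 − 10k − 72n^2 − 36n − 18kn)(−3k − 4 + 5n)    [distributive law]
= (−34kn − 18k − 4k^2 − 76n − 20 − 72n^2)(−3k − 4 + 5n)    [combine like terms]
= 102k^2n + 136kn − 170kn^2 + 54k^2 + 72k − 90kn + 12k^3 + 16k^2 − 20k^2n + 228kn + 304n − 380n^2 + 60k + 80 − 100n + 216kn^2 + 288n^2 − 360n^3    [distributive law]
= 82k^2n + 274kn + 46kn^2 + 70k^2 + 132k + 12k^3 + 204n − 92n^2 + 80 − 360n^3    [combine like terms]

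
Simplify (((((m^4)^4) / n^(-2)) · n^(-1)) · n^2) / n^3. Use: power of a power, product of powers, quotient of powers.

m^16

(((((m^4)^4) / n^(-2)) · n^(-1)) · n^2) / n^3
= (((m^16 / n^(-2)) · n^(-1)) · n^2) / n^3    [power of a power]
= m^16    [quotient of powers; product of powers]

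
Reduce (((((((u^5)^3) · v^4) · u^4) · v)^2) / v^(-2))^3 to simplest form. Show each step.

(((((((u^5)^3) · v^4) · u^4) · v)^2) / v^(-2))^3
= (((((((u^5)^3) · v^4) · u^4) · v)^2)^3) / ((v^(-2))^3)    [power of a quotient]
= ((((((u^5)^3) · v^4) · u^4) · v)^6) / ((v^(-2))^3)    [power of a power]
= ((((((u^5)^3) · v^4) · u^4)^6) · (v^6)) / ((v^(-2))^3)    [power of a product]
= ((((((u^5)^3) · v^4)^6) · ((u^4)^6)) · (v^6)) / ((v^(-2))^3)    [power of a product]
= ((((((u^5)^3)^6) · ((v^4)^6)) · ((u^4)^6)) · (v^6)) / ((v^(-2))^3)    [power of a product]
= (((((u^5)^18) · ((v^4)^6)) · ((u^4)^6)) · (v^6)) / ((v^(-2))^3)    [power of a power]
= (((u^90 · ((v^4)^6)) · ((u^4)^6)) · (v^6)) / ((v^(-2))^3)    [power of a power]
= (((u^90 · v^24) · ((u^4)^6)) · (v^6)) / ((v^(-2))^3)    [power of a power]
= (((u^90 · v^24) · u^24) · (v^6)) / ((v^(-2))^3)    [power of a power]
= (((u^90 · v^24) · u^24) · v^6) / v^(-6)    [power of a power]
= u^114·v^36    [quotient of powers; product of powers]

u^114·v^36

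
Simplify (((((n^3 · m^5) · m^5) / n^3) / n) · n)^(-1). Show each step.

(((((n^3 · m^5) · m^5) / n^3) / n) · n)^(-1)
= (((((n^3 · m^5) · m^5) / n^3) / n)^(-1)) · (n^(-1))    [power of a product]
= (((((n^3 · m^5) · m^5) / n^3)^(-1)) / (n^(-1))) · (n^(-1))    [power of a quotient]
= (((((n^3 · m^5) · m^5)^(-1)) / ((n^3)^(-1))) / (n^(-1))) · (n^(-1))    [power of a quotient]
= (((((n^3 · m^5)^(-1)) · ((m^5)^(-1))) / ((n^3)^(-1))) / (n^(-1))) · (n^(-1))    [power of a product]
= ((((((n^3)^(-1)) · ((m^5)^(-1))) · ((m^5)^(-1))) / ((n^3)^(-1))) / (n^(-1))) · (n^(-1))    [power of a product]
= ((((n^(-3) · ((m^5)^(-1))) · ((m^5)^(-1))) / ((n^3)^(-1))) / (n^(-1))) · (n^(-1))    [power of a power]
= ((((n^(-3) · m^(-5)) · ((m^5)^(-1))) / ((n^3)^(-1))) / (n^(-1))) · (n^(-1))    [power of a power]
= ((((n^(-3) · m^(-5)) · m^(-5)) / ((n^3)^(-1))) / (n^(-1))) · (n^(-1))    [power of a power]
= ((((n^(-3) · m^(-5)) · m^(-5)) / n^(-3)) / (n^(-1))) · (n^(-1))    [power of a power]
= m^(-10)    [quotient of powers; product of powers]

m^(-10)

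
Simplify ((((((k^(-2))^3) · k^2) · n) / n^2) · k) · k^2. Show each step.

k^(-1)·n^(-1)

((((((k^(-2))^3) · k^2) · n) / n^2) · k) · k^2
= ((((k^(-6) · k^2) · n) / n^2) · k) · k^2    [power of a power]
= (((k^(-4) · n) / n^2) · k) · k^2    [product of powers]
= k^(-1)·n^(-1)    [quotient of powers; product of powers]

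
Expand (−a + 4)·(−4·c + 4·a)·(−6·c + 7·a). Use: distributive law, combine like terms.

(−a + 4)·(−4·c + 4·a)·(−6·c + 7·a)
= (4·a·c − 4·a^2 − 16·c + 16·a)·(−6·c + 7·a)    [distributive law]
= −24·a·c^2 + 28·a^2·c + 24·a^2·c − 28·a^3 + 96·c^2 − 112·a·c − 96·a·c + 112·a^2    [distributive law]
= −24·a·c^2 + 52·a^2·c − 28·a^3 + 96·c^2 − 208·a·c + 112·a^2    [combine like terms]

−24·a·c^2 + 52·a^2·c − 28·a^3 + 96·c^2 − 208·a·c + 112·a^2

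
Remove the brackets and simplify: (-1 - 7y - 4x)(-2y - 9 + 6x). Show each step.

65y + 9 + 30x + 14y^2 - 34xy - 24x^2

(-1 - 7y - 4x)(-2y - 9 + 6x)
= 2y + 9 - 6x + 14y^2 + 63y - 42xy + 8xy + 36x - 24x^2    [distributive law]
= 65y + 9 + 30x + 14y^2 - 34xy - 24x^2    [combine like terms]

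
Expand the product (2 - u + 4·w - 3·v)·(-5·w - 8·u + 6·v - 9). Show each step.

-46·w - 7·u + 39·v - 18 - 27·u·w + 8·u² + 18·u·v - 20·w² + 39·v·w - 18·v²

(2 - u + 4·w - 3·v)·(-5·w - 8·u + 6·v - 9)
= -10·w - 16·u + 12·v - 18 + 5·u·w + 8·u² - 6·u·v + 9·u - 20·w² - 32·u·w + 24·v·w - 36·w + 15·v·w + 24·u·v - 18·v² + 27·v    [distributive law]
= -46·w - 7·u + 39·v - 18 - 27·u·w + 8·u² + 18·u·v - 20·w² + 39·v·w - 18·v²    [combine like terms]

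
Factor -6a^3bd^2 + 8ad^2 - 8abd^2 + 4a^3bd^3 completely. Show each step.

2ad^2(-3a^2b + 4 - 4b + 2a^2bd)

-6a^3bd^2 + 8ad^2 - 8abd^2 + 4a^3bd^3
= 2(-3a^3bd^2 + 4ad^2 - 4abd^2 + 2a^3bd^3)    [factor out 2]
= 2ad^2(-3a^2b + 4 - 4b + 2a^2bd)    [factor out ad^2]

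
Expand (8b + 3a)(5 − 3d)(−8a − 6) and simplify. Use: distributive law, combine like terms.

−320ab − 240b + 192abd + 144bd − 120a^2 − 90a + 72a^2d + 54ad

(8b + 3a)(5 − 3d)(−8a − 6)
= (40b − 24bd + 15a − 9ad)(−8a − 6)    [distributive law]
= −320ab − 240b + 192abd + 144bd − 120a^2 − 90a + 72a^2d + 54ad    [distributive law]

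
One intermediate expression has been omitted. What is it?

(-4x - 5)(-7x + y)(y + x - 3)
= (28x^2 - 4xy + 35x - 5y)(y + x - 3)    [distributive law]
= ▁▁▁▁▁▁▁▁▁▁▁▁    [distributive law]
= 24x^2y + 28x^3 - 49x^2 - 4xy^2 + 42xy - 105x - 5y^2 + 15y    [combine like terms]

After distributive law, the bracketed line is:

28x^2y + 28x^3 - 84x^2 - 4xy^2 - 4x^2y + 12xy + 35xy + 35x^2 - 105x - 5y^2 - 5xy + 15y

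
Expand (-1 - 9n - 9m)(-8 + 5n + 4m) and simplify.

8 + 67n + 68m - 45n^2 - 81mn - 36m^2

(-1 - 9n - 9m)(-8 + 5n + 4m)
= 8 - 5n - 4m + 72n - 45n^2 - 36mn + 72m - 45mn - 36m^2    [distributive law]
= 8 + 67n + 68m - 45n^2 - 81mn - 36m^2    [combine like terms]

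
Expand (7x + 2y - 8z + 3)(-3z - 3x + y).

(7x + 2y - 8z + 3)(-3z - 3x + y)
= -21xz - 21x^2 + 7xy - 6yz - 6xy + 2y^2 + 24z^2 + 24xz - 8yz - 9z - 9x + 3y    [distributive law]
= 3xz - 21x^2 + xy - 14yz + 2y^2 + 24z^2 - 9z - 9x + 3y    [combine like terms]

3xz - 21x^2 + xy - 14yz + 2y^2 + 24z^2 - 9z - 9x + 3y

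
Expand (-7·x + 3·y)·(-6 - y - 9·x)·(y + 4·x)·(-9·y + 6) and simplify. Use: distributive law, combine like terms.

78·x·y² - 180·x·y - 1614·x²·y + 1008·x² + 288·x·y³ + 153·x²·y² - 2268·x³·y + 1512·x³ + 144·y³ - 108·y² + 27·y⁴

(-7·x + 3·y)·(-6 - y - 9·x)·(y + 4·x)·(-9·y + 6)
= (42·x + 7·x·y + 63·x² - 18·y - 3·y² - 27·x·y)·(y + 4·x)·(-9·y + 6)    [distributive law]
= (42·x - 20·x·y + 63·x² - 18·y - 3·y²)·(y + 4·x)·(-9·y + 6)    [combine like terms]
= (42·x·y + 168·x² - 20·x·y² - 80·x²·y + 63·x²·y + 252·x³ - 18·y² - 72·x·y - 3·y³ - 12·x·y²)·(-9·y + 6)    [distributive law]
= (-30·x·y + 168·x² - 32·x·y² - 17·x²·y + 252·x³ - 18·y² - 3·y³)·(-9·y + 6)    [combine like terms]
= 270·x·y² - 180·x·y - 1512·x²·y + 1008·x² + 288·x·y³ - 192·x·y² + 153·x²·y² - 102·x²·y - 2268·x³·y + 1512·x³ + 162·y³ - 108·y² + 27·y⁴ - 18·y³    [distributive law]
= 78·x·y² - 180·x·y - 1614·x²·y + 1008·x² + 288·x·y³ + 153·x²·y² - 2268·x³·y + 1512·x³ + 144·y³ - 108·y² + 27·y⁴    [combine like terms]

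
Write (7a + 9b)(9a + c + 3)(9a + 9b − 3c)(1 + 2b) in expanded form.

567a^3 + 1134a^3b + 1674a^2b + 2592a^2b^2 − 126a^2c − 252a^2bc − 225abc − 198ab^2c − 21ac^2 − 42abc^2 + 189a^2 + 432ab + 1593ab^2 − 63ac + 1458ab^3 − 81b^2c + 162b^3c − 27bc^2 − 54b^2c^2 + 243b^2 + 486b^3 − 81bc

(7a + 9b)(9a + c + 3)(9a + 9b − 3c)(1 + 2b)
= (63a^2 + 7ac + 21a + 81ab + 9bc + 27b)(9a + 9b − 3c)(1 + 2b)    [distributive law]
= (567a^3 + 567a^2b − 189a^2c + 63a^2c + 63abc − 21ac^2 + 189a^2 + 189ab − 63ac + 729a^2b + 729ab^2 − 243abc + 81abc + 81b^2c − 27bc^2 + 243ab + 243b^2 − 81bc)(1 + 2b)    [distributive law]
= (567a^3 + 1296a^2b − 126a^2c − 99abc − 21ac^2 + 189a^2 + 432ab − 63ac + 729ab^2 + 81b^2c − 27bc^2 + 243b^2 − 81bc)(1 + 2b)    [combine like terms]
= 567a^3 + 1134a^3b + 1296a^2b + 2592a^2b^2 − 126a^2c − 252a^2bc − 99abc − 198ab^2c − 21ac^2 − 42abc^2 + 189a^2 + 378a^2b + 432ab + 864ab^2 − 63ac − 126abc + 729ab^2 + 1458ab^3 + 81b^2c + 162b^3c − 27bc^2 − 54b^2c^2 + 243b^2 + 486b^3 − 81bc − 162b^2c    [distributive law]
= 567a^3 + 1134a^3b + 1674a^2b + 2592a^2b^2 − 126a^2c − 252a^2bc − 225abc − 198ab^2c − 21ac^2 − 42abc^2 + 189a^2 + 432ab + 1593ab^2 − 63ac + 1458ab^3 − 81b^2c + 162b^3c − 27bc^2 − 54b^2c^2 + 243b^2 + 486b^3 − 81bc    [combine like terms]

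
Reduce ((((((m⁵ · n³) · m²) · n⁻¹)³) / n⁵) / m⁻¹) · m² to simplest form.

((((((m⁵ · n³) · m²) · n⁻¹)³) / n⁵) / m⁻¹) · m²
= ((((((m⁵ · n³) · m²)³) · ((n⁻¹)³)) / n⁵) / m⁻¹) · m²    [power of a product]
= ((((((m⁵ · n³)³) · ((m²)³)) · ((n⁻¹)³)) / n⁵) / m⁻¹) · m²    [power of a product]
= (((((((m⁵)³) · ((n³)³)) · ((m²)³)) · ((n⁻¹)³)) / n⁵) / m⁻¹) · m²    [power of a product]
= (((((m¹⁵ · ((n³)³)) · ((m²)³)) · ((n⁻¹)³)) / n⁵) / m⁻¹) · m²    [power of a power]
= (((((m¹⁵ · n⁹) · ((m²)³)) · ((n⁻¹)³)) / n⁵) / m⁻¹) · m²    [power of a power]
= (((((m¹⁵ · n⁹) · m⁶) · ((n⁻¹)³)) / n⁵) / m⁻¹) · m²    [power of a power]
= (((((m¹⁵ · n⁹) · m⁶) · n⁻³) / n⁵) / m⁻¹) · m²    [power of a power]
= m²⁴·n    [quotient of powers; product of powers]

m²⁴·n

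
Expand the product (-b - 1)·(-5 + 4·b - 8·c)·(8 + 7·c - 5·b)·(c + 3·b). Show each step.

280·b·c - 51·b^2 + 199·b·c^2 + 56·b^2·c - 111·b^3 + 100·b^2·c^2 - 184·b^3·c + 60·b^4 + 56·b·c^3 + 40·c + 120·b + 99·c^2 + 56·c^3

(-b - 1)·(-5 + 4·b - 8·c)·(8 + 7·c - 5·b)·(c + 3·b)
= (5·b - 4·b^2 + 8·b·c + 5 - 4·b + 8·c)·(8 + 7·c - 5·b)·(c + 3·b)    [distributive law]
= (b - 4·b^2 + 8·b·c + 5 + 8·c)·(8 + 7·c - 5·b)·(c + 3·b)    [combine like terms]
= (8·b + 7·b·c - 5·b^2 - 32·b^2 - 28·b^2·c + 20·b^3 + 64·b·c + 56·b·c^2 - 40·b^2·c + 40 + 35·c - 25·b + 64·c + 56·c^2 - 40·b·c)·(c + 3·b)    [distributive law]
= (-17·b + 31·b·c - 37·b^2 - 68·b^2·c + 20·b^3 + 56·b·c^2 + 40 + 99·c + 56·c^2)·(c + 3·b)    [combine like terms]
= -17·b·c - 51·b^2 + 31·b·c^2 + 93·b^2·c - 37·b^2·c - 111·b^3 - 68·b^2·c^2 - 204·b^3·c + 20·b^3·c + 60·b^4 + 56·b·c^3 + 168·b^2·c^2 + 40·c + 120·b + 99·c^2 + 297·b·c + 56·c^3 + 168·b·c^2    [distributive law]
= 280·b·c - 51·b^2 + 199·b·c^2 + 56·b^2·c - 111·b^3 + 100·b^2·c^2 - 184·b^3·c + 60·b^4 + 56·b·c^3 + 40·c + 120·b + 99·c^2 + 56·c^3    [combine like terms]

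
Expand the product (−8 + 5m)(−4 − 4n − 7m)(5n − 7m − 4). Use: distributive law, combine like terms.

(−8 + 5m)(−4 − 4n − 7m)(5n − 7m − 4)
= (32 + 32n + 56m − 20m − 20mn − 35m²)(5n − 7m − 4)    [distributive law]
= (32 + 32n + 36m − 20mn − 35m²)(5n − 7m − 4)    [combine like terms]
= 160n − 224m − 128 + 160n² − 224mn − 128n + 180mn − 252m² − 144m − 100mn² + 140m²n + 80mn − 175m²n + 245m³ + 140m²    [distributive law]
= 32n − 368m − 128 + 160n² + 36mn − 112m² − 100mn² − 35m²n + 245m³    [combine like terms]

32n − 368m − 128 + 160n² + 36mn − 112m² − 100mn² − 35m²n + 245m³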